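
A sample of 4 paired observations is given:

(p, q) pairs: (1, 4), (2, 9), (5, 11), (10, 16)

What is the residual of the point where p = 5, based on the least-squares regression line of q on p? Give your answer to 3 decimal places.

n = 4, Σx = 18, Σy = 40, Σxy = 237, Σx² = 130
Sxx = Σx² − (Σx)²/n = 130 − 81 = 49
Sxy = Σxy − (Σx)(Σy)/n = 237 − 180 = 57
b = Sxy/Sxx = 57/49 = 1.163265
a = ȳ − b·x̄ = 10 − 1.163265·4.5 = 4.765306
ŷ(5) = 4.765306 + 1.163265·5 = 10.581633
residual = y − ŷ = 11 − 10.581633 = 0.418367

0.418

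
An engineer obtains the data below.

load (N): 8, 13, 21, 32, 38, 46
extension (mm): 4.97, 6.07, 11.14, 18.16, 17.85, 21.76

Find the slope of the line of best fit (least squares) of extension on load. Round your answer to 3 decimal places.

0.463

n = 6, Σx = 158, Σy = 79.95, Σxy = 2612.99, Σx² = 5258
Sxx = Σx² − (Σx)²/n = 5258 − 4160.666667 = 1097.333333
Sxy = Σxy − (Σx)(Σy)/n = 2612.99 − 2105.35 = 507.64
b = Sxy/Sxx = 507.64/1097.333333 = 0.462612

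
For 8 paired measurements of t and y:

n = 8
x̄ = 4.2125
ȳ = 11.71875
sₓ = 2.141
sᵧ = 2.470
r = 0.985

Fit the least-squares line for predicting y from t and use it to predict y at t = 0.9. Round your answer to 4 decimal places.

7.9546

b = r · sᵧ/sₓ = 0.985 · 2.47/2.141 = 1.136362
a = ȳ − b·x̄ = 11.71875 − 1.136362·4.2125 = 6.931827
ŷ(0.9) = a + b·0.9 = 6.931827 + 1.136362·0.9 = 7.954552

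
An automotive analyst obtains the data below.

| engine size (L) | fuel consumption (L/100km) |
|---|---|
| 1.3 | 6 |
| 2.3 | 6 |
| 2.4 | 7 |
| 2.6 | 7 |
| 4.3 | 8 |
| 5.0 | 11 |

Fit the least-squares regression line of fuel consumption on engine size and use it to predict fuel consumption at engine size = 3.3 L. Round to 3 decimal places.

n = 6, Σx = 17.9, Σy = 45, Σxy = 146, Σx² = 62.99
Sxx = Σx² − (Σx)²/n = 62.99 − 53.401667 = 9.588333
Sxy = Σxy − (Σx)(Σy)/n = 146 − 134.25 = 11.75
b = Sxy/Sxx = 11.75/9.588333 = 1.225448
a = ȳ − b·x̄ = 7.5 − 1.225448·2.983333 = 3.844081
ŷ(3.3) = a + b·3.3 = 3.844081 + 1.225448·3.3 = 7.888058

7.888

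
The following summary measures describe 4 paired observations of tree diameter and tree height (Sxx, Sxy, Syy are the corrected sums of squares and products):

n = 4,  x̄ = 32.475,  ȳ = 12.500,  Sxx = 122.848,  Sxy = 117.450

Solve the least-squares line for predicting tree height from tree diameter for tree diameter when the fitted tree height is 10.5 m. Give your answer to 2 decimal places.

b = Sxy/Sxx = 117.45/122.848 = 0.956060
a = ȳ − b·x̄ = 12.5 − 0.956060·32.475 = -18.548033
Set a + b·x = 10.5: x = (10.5 − (-18.548033)) / 0.956060 = 30.383080

30.38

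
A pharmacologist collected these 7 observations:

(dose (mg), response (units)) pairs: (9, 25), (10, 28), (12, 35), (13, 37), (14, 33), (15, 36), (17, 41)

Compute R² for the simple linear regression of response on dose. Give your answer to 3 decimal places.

0.829

n = 7, Σx = 90, Σy = 235, Σxy = 3105, Σx² = 1204, Σy² = 8069
Sxx = Σx² − (Σx)²/n = 1204 − 1157.142857 = 46.857143
Sxy = Σxy − (Σx)(Σy)/n = 3105 − 3021.428571 = 83.571429
Syy = Σy² − (Σy)²/n = 8069 − 7889.285714 = 179.714286
R² = Sxy²/(Sxx·Syy) = (83.571429)²/(46.857143·179.714286) = 0.829387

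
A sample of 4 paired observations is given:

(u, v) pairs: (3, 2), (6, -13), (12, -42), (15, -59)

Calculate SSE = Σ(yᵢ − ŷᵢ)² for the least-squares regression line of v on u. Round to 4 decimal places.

1.9000

n = 4, Σx = 36, Σy = -112, Σxy = -1461, Σx² = 414, Σy² = 5418
Sxx = Σx² − (Σx)²/n = 414 − 324 = 90
Sxy = Σxy − (Σx)(Σy)/n = -1461 − (-1008) = -453
Syy = Σy² − (Σy)²/n = 5418 − 3136 = 2282
b = Sxy/Sxx = -453/90 = -5.033333
SSE = Syy − b·Sxy = 2282 − (-5.033333)·(-453) = 1.9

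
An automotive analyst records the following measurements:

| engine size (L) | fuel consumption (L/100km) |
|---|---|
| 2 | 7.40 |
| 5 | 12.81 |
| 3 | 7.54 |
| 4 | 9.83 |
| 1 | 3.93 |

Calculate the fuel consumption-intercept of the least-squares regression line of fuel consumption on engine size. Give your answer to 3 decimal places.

2.245

n = 5, Σx = 15, Σy = 41.51, Σxy = 144.72, Σx² = 55
Sxx = Σx² − (Σx)²/n = 55 − 45 = 10
Sxy = Σxy − (Σx)(Σy)/n = 144.72 − 124.53 = 20.19
b = Sxy/Sxx = 20.19/10 = 2.019
a = ȳ − b·x̄ = 8.302 − 2.019·3 = 2.245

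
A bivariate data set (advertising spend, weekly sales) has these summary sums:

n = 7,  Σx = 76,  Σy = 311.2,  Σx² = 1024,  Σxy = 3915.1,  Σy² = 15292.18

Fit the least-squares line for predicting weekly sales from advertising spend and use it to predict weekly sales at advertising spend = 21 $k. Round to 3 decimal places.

71.814

Sxx = Σx² − (Σx)²/n = 1024 − 825.142857 = 198.857143
Sxy = Σxy − (Σx)(Σy)/n = 3915.1 − 3378.742857 = 536.357143
b = Sxy/Sxx = 536.357143/198.857143 = 2.697198
a = ȳ − b·x̄ = 44.457143 − 2.697198·10.857143 = 15.173276
ŷ(21) = a + b·21 = 15.173276 + 2.697198·21 = 71.814440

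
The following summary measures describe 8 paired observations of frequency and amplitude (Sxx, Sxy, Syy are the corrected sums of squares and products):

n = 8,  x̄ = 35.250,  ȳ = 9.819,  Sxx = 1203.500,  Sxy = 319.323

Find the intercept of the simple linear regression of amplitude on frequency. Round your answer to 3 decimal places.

0.466

b = Sxy/Sxx = 319.323/1203.5 = 0.265329
a = ȳ − b·x̄ = 9.819 − 0.265329·35.25 = 0.466166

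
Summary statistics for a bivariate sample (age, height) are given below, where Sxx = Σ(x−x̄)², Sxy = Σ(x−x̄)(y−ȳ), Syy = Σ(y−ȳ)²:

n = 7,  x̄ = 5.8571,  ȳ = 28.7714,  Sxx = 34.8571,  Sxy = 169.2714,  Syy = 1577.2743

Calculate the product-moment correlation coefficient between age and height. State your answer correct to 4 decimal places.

0.7219

r = Sxy/√(Sxx·Syy) = 169.2714/√(54979.208003) = 169.2714/234.476455 = 0.721912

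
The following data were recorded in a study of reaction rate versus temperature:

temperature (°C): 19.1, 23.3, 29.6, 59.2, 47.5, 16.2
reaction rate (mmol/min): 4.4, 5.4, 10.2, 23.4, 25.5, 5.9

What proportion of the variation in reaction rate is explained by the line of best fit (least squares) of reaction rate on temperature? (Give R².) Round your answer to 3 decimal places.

n = 6, Σx = 194.9, Σy = 74.8, Σxy = 3203.89, Σx² = 7807.19, Σy² = 1385.18
Sxx = Σx² − (Σx)²/n = 7807.19 − 6331.001667 = 1476.188333
Sxy = Σxy − (Σx)(Σy)/n = 3203.89 − 2429.753333 = 774.136667
Syy = Σy² − (Σy)²/n = 1385.18 − 932.506667 = 452.673333
R² = Sxy²/(Sxx·Syy) = (774.136667)²/(1476.188333·452.673333) = 0.896827

0.897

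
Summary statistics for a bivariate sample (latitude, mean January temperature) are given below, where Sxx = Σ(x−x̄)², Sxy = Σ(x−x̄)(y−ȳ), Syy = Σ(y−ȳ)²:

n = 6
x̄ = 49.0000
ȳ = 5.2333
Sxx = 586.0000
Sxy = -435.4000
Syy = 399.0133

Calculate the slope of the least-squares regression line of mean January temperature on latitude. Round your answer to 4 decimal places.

b = Sxy/Sxx = -435.4/586 = -0.743003

-0.7430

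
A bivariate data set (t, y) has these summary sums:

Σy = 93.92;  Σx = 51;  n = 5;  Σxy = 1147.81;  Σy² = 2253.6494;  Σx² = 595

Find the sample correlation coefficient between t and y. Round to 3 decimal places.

0.992

Sxx = Σx² − (Σx)²/n = 595 − 520.2 = 74.8
Sxy = Σxy − (Σx)(Σy)/n = 1147.81 − 957.984 = 189.826
Syy = Σy² − (Σy)²/n = 2253.6494 − 1764.19328 = 489.45612
r = Sxy/√(Sxx·Syy) = 189.826/√(36611.317776) = 189.826/191.340842 = 0.992083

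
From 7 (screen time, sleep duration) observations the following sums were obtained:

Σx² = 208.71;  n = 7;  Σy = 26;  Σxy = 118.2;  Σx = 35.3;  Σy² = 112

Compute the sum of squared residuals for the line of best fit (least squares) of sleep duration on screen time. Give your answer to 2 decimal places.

10.00

Sxx = Σx² − (Σx)²/n = 208.71 − 178.012857 = 30.697143
Sxy = Σxy − (Σx)(Σy)/n = 118.2 − 131.114286 = -12.914286
Syy = Σy² − (Σy)²/n = 112 − 96.571429 = 15.428571
b = Sxy/Sxx = -12.914286/30.697143 = -0.420700
SSE = Syy − b·Sxy = 15.428571 − (-0.420700)·(-12.914286) = 9.995532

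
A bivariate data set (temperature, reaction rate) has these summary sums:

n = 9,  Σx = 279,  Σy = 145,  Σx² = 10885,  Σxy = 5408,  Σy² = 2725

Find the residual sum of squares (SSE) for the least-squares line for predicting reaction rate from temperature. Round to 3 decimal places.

16.094

Sxx = Σx² − (Σx)²/n = 10885 − 8649 = 2236
Sxy = Σxy − (Σx)(Σy)/n = 5408 − 4495 = 913
Syy = Σy² − (Σy)²/n = 2725 − 2336.111111 = 388.888889
b = Sxy/Sxx = 913/2236 = 0.408318
SSE = Syy − b·Sxy = 388.888889 − 0.408318·913 = 16.094166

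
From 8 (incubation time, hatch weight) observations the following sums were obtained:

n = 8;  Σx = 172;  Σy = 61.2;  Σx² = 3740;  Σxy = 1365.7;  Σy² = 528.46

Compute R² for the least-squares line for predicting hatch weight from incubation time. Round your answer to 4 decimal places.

0.9835

Sxx = Σx² − (Σx)²/n = 3740 − 3698 = 42
Sxy = Σxy − (Σx)(Σy)/n = 1365.7 − 1315.8 = 49.9
Syy = Σy² − (Σy)²/n = 528.46 − 468.18 = 60.28
R² = Sxy²/(Sxx·Syy) = (49.9)²/(42·60.28) = 0.983509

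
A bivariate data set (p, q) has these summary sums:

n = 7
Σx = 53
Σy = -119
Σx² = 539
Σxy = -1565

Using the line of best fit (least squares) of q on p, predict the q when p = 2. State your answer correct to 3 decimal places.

9.863

Sxx = Σx² − (Σx)²/n = 539 − 401.285714 = 137.714286
Sxy = Σxy − (Σx)(Σy)/n = -1565 − (-901) = -664
b = Sxy/Sxx = -664/137.714286 = -4.821577
a = ȳ − b·x̄ = -17 − (-4.821577)·7.571429 = 19.506224
ŷ(2) = a + b·2 = 19.506224 + (-4.821577)·2 = 9.863071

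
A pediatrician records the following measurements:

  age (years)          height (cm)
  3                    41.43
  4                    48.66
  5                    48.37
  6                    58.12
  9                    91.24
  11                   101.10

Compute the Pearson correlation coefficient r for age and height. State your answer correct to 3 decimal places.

0.985

n = 6, Σx = 38, Σy = 388.92, Σxy = 2842.76, Σx² = 288, Σy² = 28347.7794
Sxx = Σx² − (Σx)²/n = 288 − 240.666667 = 47.333333
Sxy = Σxy − (Σx)(Σy)/n = 2842.76 − 2463.16 = 379.6
Syy = Σy² − (Σy)²/n = 28347.7794 − 25209.7944 = 3137.985
r = Sxy/√(Sxx·Syy) = 379.6/√(148531.29) = 379.6/385.397574 = 0.984957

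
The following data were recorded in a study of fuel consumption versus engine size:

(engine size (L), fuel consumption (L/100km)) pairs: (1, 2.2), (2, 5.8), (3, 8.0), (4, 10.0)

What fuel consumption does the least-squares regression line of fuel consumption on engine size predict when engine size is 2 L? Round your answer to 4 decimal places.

5.2200

n = 4, Σx = 10, Σy = 26, Σxy = 77.8, Σx² = 30
Sxx = Σx² − (Σx)²/n = 30 − 25 = 5
Sxy = Σxy − (Σx)(Σy)/n = 77.8 − 65 = 12.8
b = Sxy/Sxx = 12.8/5 = 2.56
a = ȳ − b·x̄ = 6.5 − 2.56·2.5 = 0.1
ŷ(2) = a + b·2 = 0.1 + 2.56·2 = 5.22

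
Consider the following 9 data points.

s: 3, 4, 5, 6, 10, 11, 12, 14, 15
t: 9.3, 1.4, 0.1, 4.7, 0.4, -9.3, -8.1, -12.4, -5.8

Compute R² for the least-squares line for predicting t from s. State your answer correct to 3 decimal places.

0.731

n = 9, Σx = 80, Σy = -19.7, Σxy = -393.9, Σx² = 872, Σy² = 450.21
Sxx = Σx² − (Σx)²/n = 872 − 711.111111 = 160.888889
Sxy = Σxy − (Σx)(Σy)/n = -393.9 − (-175.111111) = -218.788889
Syy = Σy² − (Σy)²/n = 450.21 − 43.121111 = 407.088889
R² = Sxy²/(Sxx·Syy) = (-218.788889)²/(160.888889·407.088889) = 0.730862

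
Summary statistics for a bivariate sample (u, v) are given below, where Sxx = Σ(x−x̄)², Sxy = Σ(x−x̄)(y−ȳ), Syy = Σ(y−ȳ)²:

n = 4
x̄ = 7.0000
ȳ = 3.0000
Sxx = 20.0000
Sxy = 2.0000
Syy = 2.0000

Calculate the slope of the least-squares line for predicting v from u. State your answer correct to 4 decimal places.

0.1000

b = Sxy/Sxx = 2/20 = 0.1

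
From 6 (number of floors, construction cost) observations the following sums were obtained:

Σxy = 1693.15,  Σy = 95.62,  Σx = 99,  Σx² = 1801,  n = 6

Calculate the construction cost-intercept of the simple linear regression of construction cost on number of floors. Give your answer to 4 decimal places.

Sxx = Σx² − (Σx)²/n = 1801 − 1633.5 = 167.5
Sxy = Σxy − (Σx)(Σy)/n = 1693.15 − 1577.73 = 115.42
b = Sxy/Sxx = 115.42/167.5 = 0.689075
a = ȳ − b·x̄ = 15.936667 − 0.689075·16.5 = 4.566935

4.5669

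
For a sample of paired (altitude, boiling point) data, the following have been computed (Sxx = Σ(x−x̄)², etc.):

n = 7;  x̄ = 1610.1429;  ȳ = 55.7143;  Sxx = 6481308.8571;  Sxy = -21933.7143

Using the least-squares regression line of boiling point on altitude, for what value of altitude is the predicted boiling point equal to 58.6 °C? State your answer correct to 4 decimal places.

b = Sxy/Sxx = -21933.7143/6481308.8571 = -0.003384
a = ȳ − b·x̄ = 55.7143 − (-0.003384)·1610.1429 = 61.163263
Set a + b·x = 58.6: x = (58.6 − 61.163263) / (-0.003384) = 757.432196

757.4322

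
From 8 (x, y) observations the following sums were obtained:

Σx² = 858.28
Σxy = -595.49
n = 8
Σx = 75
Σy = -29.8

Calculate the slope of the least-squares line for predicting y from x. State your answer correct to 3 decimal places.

Sxx = Σx² − (Σx)²/n = 858.28 − 703.125 = 155.155
Sxy = Σxy − (Σx)(Σy)/n = -595.49 − (-279.375) = -316.115
b = Sxy/Sxx = -316.115/155.155 = -2.037414

-2.037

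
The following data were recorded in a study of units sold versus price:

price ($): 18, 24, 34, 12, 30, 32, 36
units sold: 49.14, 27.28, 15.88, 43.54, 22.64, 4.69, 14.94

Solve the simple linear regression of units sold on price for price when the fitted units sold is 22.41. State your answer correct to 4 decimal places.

28.4690

n = 7, Σx = 186, Σy = 178.11, Σxy = 3968.76, Σx² = 5420
Sxx = Σx² − (Σx)²/n = 5420 − 4942.285714 = 477.714286
Sxy = Σxy − (Σx)(Σy)/n = 3968.76 − 4732.637143 = -763.877143
b = Sxy/Sxx = -763.877143/477.714286 = -1.599025
a = ȳ − b·x̄ = 25.444286 − (-1.599025)·26.571429 = 67.932667
Set a + b·x = 22.41: x = (22.41 − 67.932667) / (-1.599025) = 28.469013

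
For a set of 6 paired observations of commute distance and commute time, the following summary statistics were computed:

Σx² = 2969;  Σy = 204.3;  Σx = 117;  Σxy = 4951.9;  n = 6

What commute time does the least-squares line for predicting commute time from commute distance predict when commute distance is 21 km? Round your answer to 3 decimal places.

36.162

Sxx = Σx² − (Σx)²/n = 2969 − 2281.5 = 687.5
Sxy = Σxy − (Σx)(Σy)/n = 4951.9 − 3983.85 = 968.05
b = Sxy/Sxx = 968.05/687.5 = 1.408073
a = ȳ − b·x̄ = 34.05 − 1.408073·19.5 = 6.592582
ŷ(21) = a + b·21 = 6.592582 + 1.408073·21 = 36.162109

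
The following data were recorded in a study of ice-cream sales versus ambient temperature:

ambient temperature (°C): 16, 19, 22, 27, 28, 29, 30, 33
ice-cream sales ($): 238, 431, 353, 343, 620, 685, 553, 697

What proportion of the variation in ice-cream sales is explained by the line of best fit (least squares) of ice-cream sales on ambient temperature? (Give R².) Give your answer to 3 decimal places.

0.683

n = 8, Σx = 204, Σy = 3920, Σxy = 105840, Σx² = 5444, Σy² = 2129906
Sxx = Σx² − (Σx)²/n = 5444 − 5202 = 242
Sxy = Σxy − (Σx)(Σy)/n = 105840 − 99960 = 5880
Syy = Σy² − (Σy)²/n = 2129906 − 1920800 = 209106
R² = Sxy²/(Sxx·Syy) = (5880)²/(242·209106) = 0.683239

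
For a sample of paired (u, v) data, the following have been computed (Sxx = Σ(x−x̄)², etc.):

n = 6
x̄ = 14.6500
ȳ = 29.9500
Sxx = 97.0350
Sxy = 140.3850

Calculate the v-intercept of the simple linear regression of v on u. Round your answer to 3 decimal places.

8.755

b = Sxy/Sxx = 140.385/97.035 = 1.446746
a = ȳ − b·x̄ = 29.95 − 1.446746·14.65 = 8.755171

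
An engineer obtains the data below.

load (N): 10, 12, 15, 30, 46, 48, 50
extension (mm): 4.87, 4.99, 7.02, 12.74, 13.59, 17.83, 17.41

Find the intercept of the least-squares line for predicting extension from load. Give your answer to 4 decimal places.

2.0987

n = 7, Σx = 211, Σy = 78.45, Σxy = 2947.56, Σx² = 8289
Sxx = Σx² − (Σx)²/n = 8289 − 6360.142857 = 1928.857143
Sxy = Σxy − (Σx)(Σy)/n = 2947.56 − 2364.707143 = 582.852857
b = Sxy/Sxx = 582.852857/1928.857143 = 0.302175
a = ȳ − b·x̄ = 11.207143 − 0.302175·30.142857 = 2.098718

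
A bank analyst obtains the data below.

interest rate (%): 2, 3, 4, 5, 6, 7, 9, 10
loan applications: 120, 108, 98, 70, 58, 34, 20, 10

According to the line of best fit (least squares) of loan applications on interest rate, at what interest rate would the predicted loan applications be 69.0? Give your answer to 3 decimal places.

5.458

n = 8, Σx = 46, Σy = 518, Σxy = 2172, Σx² = 320
Sxx = Σx² − (Σx)²/n = 320 − 264.5 = 55.5
Sxy = Σxy − (Σx)(Σy)/n = 2172 − 2978.5 = -806.5
b = Sxy/Sxx = -806.5/55.5 = -14.531532
a = ȳ − b·x̄ = 64.75 − (-14.531532)·5.75 = 148.306306
Set a + b·x = 69.0: x = (69.0 − 148.306306) / (-14.531532) = 5.457533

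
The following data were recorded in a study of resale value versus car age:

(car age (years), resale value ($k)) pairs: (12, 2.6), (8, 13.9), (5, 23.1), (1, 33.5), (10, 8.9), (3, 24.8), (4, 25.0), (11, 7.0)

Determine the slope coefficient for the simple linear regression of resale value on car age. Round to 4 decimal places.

n = 8, Σx = 54, Σy = 138.8, Σxy = 631.8, Σx² = 480
Sxx = Σx² − (Σx)²/n = 480 − 364.5 = 115.5
Sxy = Σxy − (Σx)(Σy)/n = 631.8 − 936.9 = -305.1
b = Sxy/Sxx = -305.1/115.5 = -2.641558

-2.6416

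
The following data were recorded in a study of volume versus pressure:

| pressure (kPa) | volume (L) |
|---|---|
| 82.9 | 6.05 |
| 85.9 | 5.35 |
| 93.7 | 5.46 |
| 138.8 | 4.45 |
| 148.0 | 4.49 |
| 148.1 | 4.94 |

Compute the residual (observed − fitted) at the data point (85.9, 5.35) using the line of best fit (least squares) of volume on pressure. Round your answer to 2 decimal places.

-0.29

n = 6, Σx = 697.4, Σy = 30.74, Σxy = 3486.506, Σx² = 86133.96
Sxx = Σx² − (Σx)²/n = 86133.96 − 81061.126667 = 5072.833333
Sxy = Σxy − (Σx)(Σy)/n = 3486.506 − 3573.012667 = -86.506667
b = Sxy/Sxx = -86.506667/5072.833333 = -0.017053
a = ȳ − b·x̄ = 5.123333 − (-0.017053)·116.233333 = 7.105452
ŷ(85.9) = 7.105452 + (-0.017053)·85.9 = 5.640606
residual = y − ŷ = 5.35 − 5.640606 = -0.290606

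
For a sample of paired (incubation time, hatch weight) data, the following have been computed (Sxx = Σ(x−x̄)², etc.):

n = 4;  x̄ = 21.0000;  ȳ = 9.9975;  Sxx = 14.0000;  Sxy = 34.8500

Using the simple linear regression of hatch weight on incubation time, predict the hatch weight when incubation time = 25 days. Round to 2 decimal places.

19.95

b = Sxy/Sxx = 34.85/14 = 2.489286
a = ȳ − b·x̄ = 9.9975 − 2.489286·21 = -42.2775
ŷ(25) = a + b·25 = -42.2775 + 2.489286·25 = 19.954643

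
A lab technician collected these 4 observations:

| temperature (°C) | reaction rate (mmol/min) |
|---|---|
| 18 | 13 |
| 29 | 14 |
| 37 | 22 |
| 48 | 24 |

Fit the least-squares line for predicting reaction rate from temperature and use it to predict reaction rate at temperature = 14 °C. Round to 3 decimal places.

10.484

n = 4, Σx = 132, Σy = 73, Σxy = 2606, Σx² = 4838
Sxx = Σx² − (Σx)²/n = 4838 − 4356 = 482
Sxy = Σxy − (Σx)(Σy)/n = 2606 − 2409 = 197
b = Sxy/Sxx = 197/482 = 0.408714
a = ȳ − b·x̄ = 18.25 − 0.408714·33 = 4.762448
ŷ(14) = a + b·14 = 4.762448 + 0.408714·14 = 10.484440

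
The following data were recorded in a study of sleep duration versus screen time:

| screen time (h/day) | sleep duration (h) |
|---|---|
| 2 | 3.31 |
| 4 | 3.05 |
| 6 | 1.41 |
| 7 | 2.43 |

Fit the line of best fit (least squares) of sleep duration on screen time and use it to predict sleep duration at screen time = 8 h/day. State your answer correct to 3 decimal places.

n = 4, Σx = 19, Σy = 10.2, Σxy = 44.29, Σx² = 105
Sxx = Σx² − (Σx)²/n = 105 − 90.25 = 14.75
Sxy = Σxy − (Σx)(Σy)/n = 44.29 − 48.45 = -4.16
b = Sxy/Sxx = -4.16/14.75 = -0.282034
a = ȳ − b·x̄ = 2.55 − (-0.282034)·4.75 = 3.889661
ŷ(8) = a + b·8 = 3.889661 + (-0.282034)·8 = 1.633390

1.633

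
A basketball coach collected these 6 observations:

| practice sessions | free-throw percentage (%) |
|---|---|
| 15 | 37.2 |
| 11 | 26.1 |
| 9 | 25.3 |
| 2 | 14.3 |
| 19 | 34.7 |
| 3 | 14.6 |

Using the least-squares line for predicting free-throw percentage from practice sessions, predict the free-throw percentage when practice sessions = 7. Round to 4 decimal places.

n = 6, Σx = 59, Σy = 152.2, Σxy = 1804.5, Σx² = 801
Sxx = Σx² − (Σx)²/n = 801 − 580.166667 = 220.833333
Sxy = Σxy − (Σx)(Σy)/n = 1804.5 − 1496.633333 = 307.866667
b = Sxy/Sxx = 307.866667/220.833333 = 1.394113
a = ȳ − b·x̄ = 25.366667 − 1.394113·9.833333 = 11.657887
ŷ(7) = a + b·7 = 11.657887 + 1.394113·7 = 21.416679

21.4167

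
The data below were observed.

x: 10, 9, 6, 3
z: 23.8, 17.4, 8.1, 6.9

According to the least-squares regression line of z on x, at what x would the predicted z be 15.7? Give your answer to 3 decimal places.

7.702

n = 4, Σx = 28, Σy = 56.2, Σxy = 463.9, Σx² = 226
Sxx = Σx² − (Σx)²/n = 226 − 196 = 30
Sxy = Σxy − (Σx)(Σy)/n = 463.9 − 393.4 = 70.5
b = Sxy/Sxx = 70.5/30 = 2.35
a = ȳ − b·x̄ = 14.05 − 2.35·7 = -2.4
Set a + b·x = 15.7: x = (15.7 − (-2.4)) / 2.35 = 7.702128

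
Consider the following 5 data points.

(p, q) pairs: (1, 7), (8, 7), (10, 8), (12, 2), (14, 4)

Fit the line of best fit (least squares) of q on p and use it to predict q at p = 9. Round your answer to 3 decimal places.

5.600

n = 5, Σx = 45, Σy = 28, Σxy = 223, Σx² = 505
Sxx = Σx² − (Σx)²/n = 505 − 405 = 100
Sxy = Σxy − (Σx)(Σy)/n = 223 − 252 = -29
b = Sxy/Sxx = -29/100 = -0.29
a = ȳ − b·x̄ = 5.6 − (-0.29)·9 = 8.21
ŷ(9) = a + b·9 = 8.21 + (-0.29)·9 = 5.6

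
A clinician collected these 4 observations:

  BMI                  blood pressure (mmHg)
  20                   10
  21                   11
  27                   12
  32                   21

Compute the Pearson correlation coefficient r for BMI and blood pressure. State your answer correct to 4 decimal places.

n = 4, Σx = 100, Σy = 54, Σxy = 1427, Σx² = 2594, Σy² = 806
Sxx = Σx² − (Σx)²/n = 2594 − 2500 = 94
Sxy = Σxy − (Σx)(Σy)/n = 1427 − 1350 = 77
Syy = Σy² − (Σy)²/n = 806 − 729 = 77
r = Sxy/√(Sxx·Syy) = 77/√(7238) = 77/85.076436 = 0.905068

0.9051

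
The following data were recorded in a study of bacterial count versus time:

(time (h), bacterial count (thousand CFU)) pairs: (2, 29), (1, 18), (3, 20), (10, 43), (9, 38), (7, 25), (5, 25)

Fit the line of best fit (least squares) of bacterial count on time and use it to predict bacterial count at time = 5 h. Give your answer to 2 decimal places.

n = 7, Σx = 37, Σy = 198, Σxy = 1208, Σx² = 269
Sxx = Σx² − (Σx)²/n = 269 − 195.571429 = 73.428571
Sxy = Σxy − (Σx)(Σy)/n = 1208 − 1046.571429 = 161.428571
b = Sxy/Sxx = 161.428571/73.428571 = 2.198444
a = ȳ − b·x̄ = 28.285714 − 2.198444·5.285714 = 16.665370
ŷ(5) = a + b·5 = 16.665370 + 2.198444·5 = 27.657588

27.66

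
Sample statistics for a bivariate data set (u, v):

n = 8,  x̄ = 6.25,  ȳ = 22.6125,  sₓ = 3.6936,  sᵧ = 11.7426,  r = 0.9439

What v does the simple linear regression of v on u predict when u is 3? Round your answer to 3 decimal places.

b = r · sᵧ/sₓ = 0.9439 · 11.7426/3.6936 = 3.000823
a = ȳ − b·x̄ = 22.6125 − 3.000823·6.25 = 3.857356
ŷ(3) = a + b·3 = 3.857356 + 3.000823·3 = 12.859825

12.860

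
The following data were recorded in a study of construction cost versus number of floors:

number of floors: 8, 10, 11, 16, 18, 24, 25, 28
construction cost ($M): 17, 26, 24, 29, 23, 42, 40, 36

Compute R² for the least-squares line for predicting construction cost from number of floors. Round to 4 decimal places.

n = 8, Σx = 140, Σy = 237, Σxy = 4554, Σx² = 2850, Σy² = 7571
Sxx = Σx² − (Σx)²/n = 2850 − 2450 = 400
Sxy = Σxy − (Σx)(Σy)/n = 4554 − 4147.5 = 406.5
Syy = Σy² − (Σy)²/n = 7571 − 7021.125 = 549.875
R² = Sxy²/(Sxx·Syy) = (406.5)²/(400·549.875) = 0.751272

0.7513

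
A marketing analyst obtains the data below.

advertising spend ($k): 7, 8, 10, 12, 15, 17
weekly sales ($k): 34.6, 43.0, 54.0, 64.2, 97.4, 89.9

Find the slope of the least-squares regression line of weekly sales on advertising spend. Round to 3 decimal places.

n = 6, Σx = 69, Σy = 383.1, Σxy = 4885.9, Σx² = 871
Sxx = Σx² − (Σx)²/n = 871 − 793.5 = 77.5
Sxy = Σxy − (Σx)(Σy)/n = 4885.9 − 4405.65 = 480.25
b = Sxy/Sxx = 480.25/77.5 = 6.196774

6.197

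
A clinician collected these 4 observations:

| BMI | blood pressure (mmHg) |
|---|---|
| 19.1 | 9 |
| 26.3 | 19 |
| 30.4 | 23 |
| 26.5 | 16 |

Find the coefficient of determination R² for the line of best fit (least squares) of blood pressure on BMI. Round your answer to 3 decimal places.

0.947

n = 4, Σx = 102.3, Σy = 67, Σxy = 1794.8, Σx² = 2682.91, Σy² = 1227
Sxx = Σx² − (Σx)²/n = 2682.91 − 2616.3225 = 66.5875
Sxy = Σxy − (Σx)(Σy)/n = 1794.8 − 1713.525 = 81.275
Syy = Σy² − (Σy)²/n = 1227 − 1122.25 = 104.75
R² = Sxy²/(Sxx·Syy) = (81.275)²/(66.5875·104.75) = 0.947038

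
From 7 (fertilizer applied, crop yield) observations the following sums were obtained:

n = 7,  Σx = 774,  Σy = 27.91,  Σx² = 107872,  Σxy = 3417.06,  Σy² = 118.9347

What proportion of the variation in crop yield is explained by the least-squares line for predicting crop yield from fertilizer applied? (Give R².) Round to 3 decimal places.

0.642

Sxx = Σx² − (Σx)²/n = 107872 − 85582.285714 = 22289.714286
Sxy = Σxy − (Σx)(Σy)/n = 3417.06 − 3086.048571 = 331.011429
Syy = Σy² − (Σy)²/n = 118.9347 − 111.281157 = 7.653543
R² = Sxy²/(Sxx·Syy) = (331.011429)²/(22289.714286·7.653543) = 0.642272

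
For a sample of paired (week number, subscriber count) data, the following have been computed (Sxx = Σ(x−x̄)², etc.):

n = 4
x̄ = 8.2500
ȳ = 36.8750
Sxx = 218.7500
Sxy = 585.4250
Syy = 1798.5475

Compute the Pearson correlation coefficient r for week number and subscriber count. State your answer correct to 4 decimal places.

0.9333

r = Sxy/√(Sxx·Syy) = 585.425/√(393432.265625) = 585.425/627.241792 = 0.933332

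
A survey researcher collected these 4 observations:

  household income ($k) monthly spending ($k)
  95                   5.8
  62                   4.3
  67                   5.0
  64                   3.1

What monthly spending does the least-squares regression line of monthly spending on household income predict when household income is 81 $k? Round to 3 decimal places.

n = 4, Σx = 288, Σy = 18.2, Σxy = 1351, Σx² = 21454
Sxx = Σx² − (Σx)²/n = 21454 − 20736 = 718
Sxy = Σxy − (Σx)(Σy)/n = 1351 − 1310.4 = 40.6
b = Sxy/Sxx = 40.6/718 = 0.056546
a = ȳ − b·x̄ = 4.55 − 0.056546·72 = 0.478691
ŷ(81) = a + b·81 = 0.478691 + 0.056546·81 = 5.058914

5.059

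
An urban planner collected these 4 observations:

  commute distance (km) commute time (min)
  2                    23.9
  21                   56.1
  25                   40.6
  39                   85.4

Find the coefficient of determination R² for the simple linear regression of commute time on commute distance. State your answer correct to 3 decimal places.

0.831

n = 4, Σx = 87, Σy = 206, Σxy = 5571.5, Σx² = 2591, Σy² = 12659.94
Sxx = Σx² − (Σx)²/n = 2591 − 1892.25 = 698.75
Sxy = Σxy − (Σx)(Σy)/n = 5571.5 − 4480.5 = 1091
Syy = Σy² − (Σy)²/n = 12659.94 − 10609 = 2050.94
R² = Sxy²/(Sxx·Syy) = (1091)²/(698.75·2050.94) = 0.830567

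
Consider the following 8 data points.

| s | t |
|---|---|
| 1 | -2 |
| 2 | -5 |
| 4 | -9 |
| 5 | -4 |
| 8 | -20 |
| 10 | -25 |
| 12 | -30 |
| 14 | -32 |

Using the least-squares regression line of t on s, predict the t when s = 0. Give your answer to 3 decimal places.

1.714

n = 8, Σx = 56, Σy = -127, Σxy = -1286, Σx² = 550
Sxx = Σx² − (Σx)²/n = 550 − 392 = 158
Sxy = Σxy − (Σx)(Σy)/n = -1286 − (-889) = -397
b = Sxy/Sxx = -397/158 = -2.512658
a = ȳ − b·x̄ = -15.875 − (-2.512658)·7 = 1.713608
ŷ(0) = a + b·0 = 1.713608 + (-2.512658)·0 = 1.713608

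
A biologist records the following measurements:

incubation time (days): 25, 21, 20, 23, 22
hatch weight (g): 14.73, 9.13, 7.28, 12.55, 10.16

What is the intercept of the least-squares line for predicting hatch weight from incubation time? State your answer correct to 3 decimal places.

n = 5, Σx = 111, Σy = 53.85, Σxy = 1217.75, Σx² = 2479
Sxx = Σx² − (Σx)²/n = 2479 − 2464.2 = 14.8
Sxy = Σxy − (Σx)(Σy)/n = 1217.75 − 1195.47 = 22.28
b = Sxy/Sxx = 22.28/14.8 = 1.505405
a = ȳ − b·x̄ = 10.77 − 1.505405·22.2 = -22.65

-22.650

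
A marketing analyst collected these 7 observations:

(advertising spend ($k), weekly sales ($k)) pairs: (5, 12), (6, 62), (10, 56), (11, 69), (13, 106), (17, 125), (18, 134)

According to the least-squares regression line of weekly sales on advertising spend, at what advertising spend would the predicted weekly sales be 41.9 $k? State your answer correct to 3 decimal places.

6.684

n = 7, Σx = 80, Σy = 564, Σxy = 7666, Σx² = 1064
Sxx = Σx² − (Σx)²/n = 1064 − 914.285714 = 149.714286
Sxy = Σxy − (Σx)(Σy)/n = 7666 − 6445.714286 = 1220.285714
b = Sxy/Sxx = 1220.285714/149.714286 = 8.150763
a = ȳ − b·x̄ = 80.571429 − 8.150763·11.428571 = -12.580153
Set a + b·x = 41.9: x = (41.9 − (-12.580153)) / 8.150763 = 6.684055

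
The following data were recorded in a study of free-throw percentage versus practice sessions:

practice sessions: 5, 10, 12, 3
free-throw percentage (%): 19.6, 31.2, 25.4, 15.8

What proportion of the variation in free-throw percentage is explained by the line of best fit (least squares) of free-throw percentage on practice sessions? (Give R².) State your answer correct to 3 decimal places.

n = 4, Σx = 30, Σy = 92, Σxy = 762.2, Σx² = 278, Σy² = 2252.4
Sxx = Σx² − (Σx)²/n = 278 − 225 = 53
Sxy = Σxy − (Σx)(Σy)/n = 762.2 − 690 = 72.2
Syy = Σy² − (Σy)²/n = 2252.4 − 2116 = 136.4
R² = Sxy²/(Sxx·Syy) = (72.2)²/(53·136.4) = 0.721081

0.721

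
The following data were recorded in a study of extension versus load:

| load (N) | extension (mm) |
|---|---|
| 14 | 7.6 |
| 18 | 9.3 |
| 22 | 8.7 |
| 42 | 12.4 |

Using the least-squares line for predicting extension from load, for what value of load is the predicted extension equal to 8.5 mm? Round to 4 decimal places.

17.7297

n = 4, Σx = 96, Σy = 38, Σxy = 986, Σx² = 2768
Sxx = Σx² − (Σx)²/n = 2768 − 2304 = 464
Sxy = Σxy − (Σx)(Σy)/n = 986 − 912 = 74
b = Sxy/Sxx = 74/464 = 0.159483
a = ȳ − b·x̄ = 9.5 − 0.159483·24 = 5.672414
Set a + b·x = 8.5: x = (8.5 − 5.672414) / 0.159483 = 17.729730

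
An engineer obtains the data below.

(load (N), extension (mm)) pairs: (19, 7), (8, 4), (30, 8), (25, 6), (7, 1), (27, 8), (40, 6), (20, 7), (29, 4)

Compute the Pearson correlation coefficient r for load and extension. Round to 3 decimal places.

0.578

n = 9, Σx = 205, Σy = 51, Σxy = 1274, Σx² = 5569, Σy² = 331
Sxx = Σx² − (Σx)²/n = 5569 − 4669.444444 = 899.555556
Sxy = Σxy − (Σx)(Σy)/n = 1274 − 1161.666667 = 112.333333
Syy = Σy² − (Σy)²/n = 331 − 289 = 42
r = Sxy/√(Sxx·Syy) = 112.333333/√(37781.333333) = 112.333333/194.374210 = 0.577923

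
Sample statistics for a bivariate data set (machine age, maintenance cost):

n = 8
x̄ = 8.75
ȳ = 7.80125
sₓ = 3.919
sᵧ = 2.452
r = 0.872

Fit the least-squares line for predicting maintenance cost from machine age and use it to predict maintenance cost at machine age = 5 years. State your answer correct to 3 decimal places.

b = r · sᵧ/sₓ = 0.872 · 2.452/3.919 = 0.545584
a = ȳ − b·x̄ = 7.80125 − 0.545584·8.75 = 3.027389
ŷ(5) = a + b·5 = 3.027389 + 0.545584·5 = 5.755310

5.755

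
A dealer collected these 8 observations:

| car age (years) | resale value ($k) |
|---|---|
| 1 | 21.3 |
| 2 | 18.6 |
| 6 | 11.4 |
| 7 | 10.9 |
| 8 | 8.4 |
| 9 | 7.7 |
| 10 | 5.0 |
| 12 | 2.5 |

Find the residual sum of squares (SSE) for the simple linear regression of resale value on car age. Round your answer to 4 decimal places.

2.2317

n = 8, Σx = 55, Σy = 85.8, Σxy = 419.7, Σx² = 479, Σy² = 1209.52
Sxx = Σx² − (Σx)²/n = 479 − 378.125 = 100.875
Sxy = Σxy − (Σx)(Σy)/n = 419.7 − 589.875 = -170.175
Syy = Σy² − (Σy)²/n = 1209.52 − 920.205 = 289.315
b = Sxy/Sxx = -170.175/100.875 = -1.686989
SSE = Syy − b·Sxy = 289.315 − (-1.686989)·(-170.175) = 2.231673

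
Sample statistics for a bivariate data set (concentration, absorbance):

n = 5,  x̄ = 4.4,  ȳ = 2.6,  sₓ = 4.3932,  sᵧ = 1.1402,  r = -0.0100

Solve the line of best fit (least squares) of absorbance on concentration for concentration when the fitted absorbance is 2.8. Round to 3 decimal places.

-72.660

b = r · sᵧ/sₓ = -0.01 · 1.1402/4.3932 = -0.002595
a = ȳ − b·x̄ = 2.6 − (-0.002595)·4.4 = 2.611420
Set a + b·x = 2.8: x = (2.8 − 2.611420) / (-0.002595) = -72.660165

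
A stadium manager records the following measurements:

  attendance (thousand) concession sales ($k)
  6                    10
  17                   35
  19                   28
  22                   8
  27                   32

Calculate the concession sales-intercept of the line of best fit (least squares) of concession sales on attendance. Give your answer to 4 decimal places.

9.8270

n = 5, Σx = 91, Σy = 113, Σxy = 2227, Σx² = 1899
Sxx = Σx² − (Σx)²/n = 1899 − 1656.2 = 242.8
Sxy = Σxy − (Σx)(Σy)/n = 2227 − 2056.6 = 170.4
b = Sxy/Sxx = 170.4/242.8 = 0.701812
a = ȳ − b·x̄ = 22.6 − 0.701812·18.2 = 9.827018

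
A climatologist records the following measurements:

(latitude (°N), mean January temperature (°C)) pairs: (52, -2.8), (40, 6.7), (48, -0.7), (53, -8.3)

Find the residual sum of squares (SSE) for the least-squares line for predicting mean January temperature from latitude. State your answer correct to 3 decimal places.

10.307

n = 4, Σx = 193, Σy = -5.1, Σxy = -351.1, Σx² = 9417, Σy² = 122.11
Sxx = Σx² − (Σx)²/n = 9417 − 9312.25 = 104.75
Sxy = Σxy − (Σx)(Σy)/n = -351.1 − (-246.075) = -105.025
Syy = Σy² − (Σy)²/n = 122.11 − 6.5025 = 115.6075
b = Sxy/Sxx = -105.025/104.75 = -1.002625
SSE = Syy − b·Sxy = 115.6075 − (-1.002625)·(-105.025) = 10.306778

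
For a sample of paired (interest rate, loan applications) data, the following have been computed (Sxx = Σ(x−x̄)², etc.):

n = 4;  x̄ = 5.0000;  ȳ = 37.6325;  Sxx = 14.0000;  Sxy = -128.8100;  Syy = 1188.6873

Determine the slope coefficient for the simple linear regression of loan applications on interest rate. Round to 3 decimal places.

-9.201

b = Sxy/Sxx = -128.81/14 = -9.200714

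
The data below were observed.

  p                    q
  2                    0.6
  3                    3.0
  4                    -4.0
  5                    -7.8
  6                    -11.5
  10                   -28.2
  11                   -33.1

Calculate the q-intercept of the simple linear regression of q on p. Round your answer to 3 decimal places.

n = 7, Σx = 41, Σy = -81, Σxy = -759.9, Σx² = 311
Sxx = Σx² − (Σx)²/n = 311 − 240.142857 = 70.857143
Sxy = Σxy − (Σx)(Σy)/n = -759.9 − (-474.428571) = -285.471429
b = Sxy/Sxx = -285.471429/70.857143 = -4.028831
a = ȳ − b·x̄ = -11.571429 − (-4.028831)·5.857143 = 12.026008

12.026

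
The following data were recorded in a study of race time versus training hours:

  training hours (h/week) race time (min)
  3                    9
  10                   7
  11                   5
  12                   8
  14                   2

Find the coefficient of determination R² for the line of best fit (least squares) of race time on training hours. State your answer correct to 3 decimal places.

n = 5, Σx = 50, Σy = 31, Σxy = 276, Σx² = 570, Σy² = 223
Sxx = Σx² − (Σx)²/n = 570 − 500 = 70
Sxy = Σxy − (Σx)(Σy)/n = 276 − 310 = -34
Syy = Σy² − (Σy)²/n = 223 − 192.2 = 30.8
R² = Sxy²/(Sxx·Syy) = (-34)²/(70·30.8) = 0.536178

0.536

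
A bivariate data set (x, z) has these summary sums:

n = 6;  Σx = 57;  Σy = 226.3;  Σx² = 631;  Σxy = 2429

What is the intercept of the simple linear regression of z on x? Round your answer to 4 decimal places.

8.0862

Sxx = Σx² − (Σx)²/n = 631 − 541.5 = 89.5
Sxy = Σxy − (Σx)(Σy)/n = 2429 − 2149.85 = 279.15
b = Sxy/Sxx = 279.15/89.5 = 3.118994
a = ȳ − b·x̄ = 37.716667 − 3.118994·9.5 = 8.086220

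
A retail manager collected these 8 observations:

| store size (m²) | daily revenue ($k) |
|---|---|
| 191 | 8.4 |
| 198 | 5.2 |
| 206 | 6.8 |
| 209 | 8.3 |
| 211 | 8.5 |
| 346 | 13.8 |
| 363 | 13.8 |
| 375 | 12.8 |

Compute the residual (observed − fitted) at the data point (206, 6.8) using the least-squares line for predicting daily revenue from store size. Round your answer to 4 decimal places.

-0.7885

n = 8, Σx = 2099, Σy = 77.6, Σxy = 22147.2, Σx² = 598433
Sxx = Σx² − (Σx)²/n = 598433 − 550725.125 = 47707.875
Sxy = Σxy − (Σx)(Σy)/n = 22147.2 − 20360.3 = 1786.9
b = Sxy/Sxx = 1786.9/47707.875 = 0.037455
a = ȳ − b·x̄ = 9.7 − 0.037455·262.375 = -0.127264
ŷ(206) = -0.127264 + 0.037455·206 = 7.588473
residual = y − ŷ = 6.8 − 7.588473 = -0.788473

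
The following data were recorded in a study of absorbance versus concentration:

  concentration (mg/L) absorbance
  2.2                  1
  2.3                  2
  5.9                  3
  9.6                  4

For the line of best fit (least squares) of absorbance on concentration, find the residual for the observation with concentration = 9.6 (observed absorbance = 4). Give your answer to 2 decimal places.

-0.10

n = 4, Σx = 20, Σy = 10, Σxy = 62.9, Σx² = 137.1
Sxx = Σx² − (Σx)²/n = 137.1 − 100 = 37.1
Sxy = Σxy − (Σx)(Σy)/n = 62.9 − 50 = 12.9
b = Sxy/Sxx = 12.9/37.1 = 0.347709
a = ȳ − b·x̄ = 2.5 − 0.347709·5 = 0.761456
ŷ(9.6) = 0.761456 + 0.347709·9.6 = 4.099461
residual = y − ŷ = 4 − 4.099461 = -0.099461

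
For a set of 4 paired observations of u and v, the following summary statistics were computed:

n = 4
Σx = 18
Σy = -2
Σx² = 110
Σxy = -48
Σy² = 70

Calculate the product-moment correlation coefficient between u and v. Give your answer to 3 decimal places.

-0.872

Sxx = Σx² − (Σx)²/n = 110 − 81 = 29
Sxy = Σxy − (Σx)(Σy)/n = -48 − (-9) = -39
Syy = Σy² − (Σy)²/n = 70 − 1 = 69
r = Sxy/√(Sxx·Syy) = -39/√(2001) = -39/44.732538 = -0.871849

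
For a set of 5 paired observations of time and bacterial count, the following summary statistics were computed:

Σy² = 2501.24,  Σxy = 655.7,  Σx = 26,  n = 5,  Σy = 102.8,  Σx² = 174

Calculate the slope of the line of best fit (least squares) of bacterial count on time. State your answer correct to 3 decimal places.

Sxx = Σx² − (Σx)²/n = 174 − 135.2 = 38.8
Sxy = Σxy − (Σx)(Σy)/n = 655.7 − 534.56 = 121.14
b = Sxy/Sxx = 121.14/38.8 = 3.122165

3.122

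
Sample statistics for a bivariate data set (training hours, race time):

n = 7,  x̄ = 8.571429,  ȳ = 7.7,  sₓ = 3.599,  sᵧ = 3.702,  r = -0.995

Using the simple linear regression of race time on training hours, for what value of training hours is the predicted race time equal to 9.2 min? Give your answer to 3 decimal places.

7.106

b = r · sᵧ/sₓ = -0.995 · 3.702/3.599 = -1.023476
a = ȳ − b·x̄ = 7.7 − (-1.023476)·8.571429 = 16.472652
Set a + b·x = 9.2: x = (9.2 − 16.472652) / (-1.023476) = 7.105835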